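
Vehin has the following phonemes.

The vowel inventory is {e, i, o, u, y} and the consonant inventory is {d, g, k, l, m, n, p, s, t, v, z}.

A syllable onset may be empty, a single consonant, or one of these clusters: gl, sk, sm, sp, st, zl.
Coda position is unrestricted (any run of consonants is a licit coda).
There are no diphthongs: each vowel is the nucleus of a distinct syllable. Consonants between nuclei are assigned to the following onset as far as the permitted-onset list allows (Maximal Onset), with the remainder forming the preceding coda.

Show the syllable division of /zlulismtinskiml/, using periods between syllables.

zlu.lism.tin.skiml

Vowels present: u, i, i, i; each is a nucleus, giving 4 syllables.
V1 /u/ – V2 /i/: /l/ is a single consonant, so it becomes the next onset.
V2 /i/ – V3 /i/: cluster /smt/ — the longest permitted-onset suffix is /t/; onset = /t/, preceding coda = /sm/.
V3 /i/ – V4 /i/: /nsk/; trying suffixes from longest down, /sk/ is the first permitted one, so coda /n/ | onset /sk/.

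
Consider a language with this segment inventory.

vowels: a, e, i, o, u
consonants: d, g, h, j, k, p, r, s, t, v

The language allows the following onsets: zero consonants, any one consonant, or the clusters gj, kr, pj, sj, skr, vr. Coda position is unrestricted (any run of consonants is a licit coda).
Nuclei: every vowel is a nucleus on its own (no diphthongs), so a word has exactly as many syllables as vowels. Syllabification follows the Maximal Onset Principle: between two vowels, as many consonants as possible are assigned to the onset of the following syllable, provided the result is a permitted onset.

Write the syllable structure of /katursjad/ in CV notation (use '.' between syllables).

Vowels present: a, u, a; each is a nucleus, giving 3 syllables.
V1 /a/ – V2 /u/: /t/ → onset of the next syllable (single consonants are always licit onsets).
V2 /u/ – V3 /a/: /rsj/ — longest licit onset from the right is /sj/, leaving /r/ as coda.
Result: ka.tur.sjad.
Mapping each syllable to C/V: /ka/ → CV, /tur/ → CVC, /sjad/ → CCVC.

CV.CVC.CCVC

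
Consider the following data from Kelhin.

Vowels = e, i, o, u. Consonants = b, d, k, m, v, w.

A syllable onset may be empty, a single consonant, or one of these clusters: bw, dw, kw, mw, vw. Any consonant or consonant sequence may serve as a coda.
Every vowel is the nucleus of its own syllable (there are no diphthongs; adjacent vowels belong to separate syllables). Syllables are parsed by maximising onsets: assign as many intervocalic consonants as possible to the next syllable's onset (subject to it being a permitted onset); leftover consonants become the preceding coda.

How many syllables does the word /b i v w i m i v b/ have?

3

Vowels present: i, i, i; each is a nucleus, giving 3 syllables.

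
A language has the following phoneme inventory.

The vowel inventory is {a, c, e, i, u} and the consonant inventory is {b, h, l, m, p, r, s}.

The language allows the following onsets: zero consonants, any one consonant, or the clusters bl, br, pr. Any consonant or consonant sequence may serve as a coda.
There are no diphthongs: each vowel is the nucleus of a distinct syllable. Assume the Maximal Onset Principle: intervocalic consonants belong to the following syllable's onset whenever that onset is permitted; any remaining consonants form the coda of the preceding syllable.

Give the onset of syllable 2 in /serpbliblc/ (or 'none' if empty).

bl

The vowels are e, i, c — 3 nuclei, so 3 syllables.
Between /e/ (V1) and /i/ (V2): /rpbl/ — longest licit onset from the right is /bl/, leaving /rp/ as coda.
Between /i/ (V2) and /c/ (V3): /bl/ — entire cluster is a permitted onset → onset /bl/, coda ∅.
Putting it together: serp.bli.blc.
Syllable 2 is /bli/: onset /bl/, nucleus /i/, coda ∅.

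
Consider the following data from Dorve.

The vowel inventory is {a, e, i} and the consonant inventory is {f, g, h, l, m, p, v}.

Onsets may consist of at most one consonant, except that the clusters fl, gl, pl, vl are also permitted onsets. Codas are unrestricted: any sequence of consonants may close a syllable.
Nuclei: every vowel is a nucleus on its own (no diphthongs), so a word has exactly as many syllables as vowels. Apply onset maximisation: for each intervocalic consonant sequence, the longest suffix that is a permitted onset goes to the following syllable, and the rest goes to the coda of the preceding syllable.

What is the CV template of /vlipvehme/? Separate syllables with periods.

Nuclei (vowels): i, e, e → 3 syllables.
Between /i/ (V1) and /e/ (V2): cluster /pv/ — the longest permitted-onset suffix is /v/; onset = /v/, preceding coda = /p/.
Between /e/ (V2) and /e/ (V3): /hm/ splits as /h/ + /m/ (/m/ is the longest suffix that is a licit onset).
Putting it together: vlip.veh.me.
Mapping each syllable to C/V: /vlip/ → CCVC, /veh/ → CVC, /me/ → CV.

CCVC.CVC.CV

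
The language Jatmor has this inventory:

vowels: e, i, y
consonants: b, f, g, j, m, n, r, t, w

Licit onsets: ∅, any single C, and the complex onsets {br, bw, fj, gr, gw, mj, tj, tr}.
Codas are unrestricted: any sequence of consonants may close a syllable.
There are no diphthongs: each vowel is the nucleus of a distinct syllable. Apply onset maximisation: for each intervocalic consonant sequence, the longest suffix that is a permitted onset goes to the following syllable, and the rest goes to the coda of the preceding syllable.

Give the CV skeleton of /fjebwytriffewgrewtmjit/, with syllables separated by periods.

CCV.CCV.CCVC.CVC.CCVCC.CCVC

Nuclei (vowels): e, y, i, e, e, i → 6 syllables.
σ1/σ2 boundary: cluster /bw/ — /bw/ is itself a permitted onset, so the whole cluster goes right; preceding coda = ∅.
σ2/σ3 boundary: /tr/ — entire cluster is a permitted onset → onset /tr/, coda ∅.
σ3/σ4 boundary: cluster /ff/ — the longest permitted-onset suffix is /f/; onset = /f/, preceding coda = /f/.
σ4/σ5 boundary: /wgr/ — longest licit onset from the right is /gr/, leaving /w/ as coda.
σ5/σ6 boundary: /wtmj/; trying suffixes from longest down, /mj/ is the first permitted one, so coda /wt/ | onset /mj/.
Syllabification: fje.bwy.trif.few.grewt.mjit.
Mapping each syllable to C/V: /fje/ → CCV, /bwy/ → CCV, /trif/ → CCVC, /few/ → CVC, /grewt/ → CCVCC, /mjit/ → CCVC.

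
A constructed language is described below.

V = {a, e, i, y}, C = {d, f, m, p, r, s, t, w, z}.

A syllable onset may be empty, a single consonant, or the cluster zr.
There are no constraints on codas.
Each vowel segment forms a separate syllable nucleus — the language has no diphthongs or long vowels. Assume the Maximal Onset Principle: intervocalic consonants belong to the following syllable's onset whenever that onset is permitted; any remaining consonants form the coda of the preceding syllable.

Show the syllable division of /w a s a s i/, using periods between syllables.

Nuclei (vowels): a, a, i → 3 syllables.
V1 /a/ – V2 /a/: just /s/ — single C goes to the following onset.
V2 /a/ – V3 /i/: just /s/ — single C goes to the following onset.

wa.sa.si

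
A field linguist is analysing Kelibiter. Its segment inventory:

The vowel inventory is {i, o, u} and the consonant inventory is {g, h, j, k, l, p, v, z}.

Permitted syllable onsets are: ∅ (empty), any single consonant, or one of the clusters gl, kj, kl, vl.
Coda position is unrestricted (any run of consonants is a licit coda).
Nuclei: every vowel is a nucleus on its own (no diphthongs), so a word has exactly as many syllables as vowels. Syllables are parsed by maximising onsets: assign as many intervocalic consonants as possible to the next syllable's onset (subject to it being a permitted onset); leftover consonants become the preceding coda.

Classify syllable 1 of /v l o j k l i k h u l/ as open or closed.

closed

Vowels present: o, i, u; each is a nucleus, giving 3 syllables.
σ1/σ2 boundary: /jkl/ splits as /j/ + /kl/ (/kl/ is the longest suffix that is a licit onset).
σ2/σ3 boundary: /kh/ splits as /k/ + /h/ (/h/ is the longest suffix that is a licit onset).
Putting it together: vloj.klik.hul.
Syllable 1 is /vloj/ with coda /j/, so it is closed.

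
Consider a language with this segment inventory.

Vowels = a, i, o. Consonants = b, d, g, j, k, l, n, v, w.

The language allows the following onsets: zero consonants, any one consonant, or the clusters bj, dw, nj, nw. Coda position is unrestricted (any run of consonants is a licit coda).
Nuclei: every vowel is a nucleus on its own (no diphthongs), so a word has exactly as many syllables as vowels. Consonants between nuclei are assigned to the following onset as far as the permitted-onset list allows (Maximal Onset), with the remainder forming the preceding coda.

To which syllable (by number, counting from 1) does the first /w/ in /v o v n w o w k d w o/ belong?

2

Nuclei (vowels): o, o, o → 3 syllables.
σ1/σ2 boundary: /vnw/ — longest licit onset from the right is /nw/, leaving /v/ as coda.
σ2/σ3 boundary: cluster /wkdw/ — the longest permitted-onset suffix is /dw/; onset = /dw/, preceding coda = /wk/.
Syllabification: vov.nwowk.dwo.
The first /w/ is in the onset of syllable 2 (/nwowk/).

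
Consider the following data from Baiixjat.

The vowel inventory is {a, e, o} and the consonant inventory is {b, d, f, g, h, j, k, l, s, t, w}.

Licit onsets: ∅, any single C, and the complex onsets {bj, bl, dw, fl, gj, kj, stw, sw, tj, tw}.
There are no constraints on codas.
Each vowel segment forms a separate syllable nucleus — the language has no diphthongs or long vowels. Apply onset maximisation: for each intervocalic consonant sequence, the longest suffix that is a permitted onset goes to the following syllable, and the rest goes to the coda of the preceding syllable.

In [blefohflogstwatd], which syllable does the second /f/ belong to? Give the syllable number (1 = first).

3

Nuclei (vowels): e, o, o, a → 4 syllables.
Between /e/ (V1) and /o/ (V2): /f/ is a single consonant, so it becomes the next onset.
Between /o/ (V2) and /o/ (V3): /hfl/; trying suffixes from longest down, /fl/ is the first permitted one, so coda /h/ | onset /fl/.
Between /o/ (V3) and /a/ (V4): cluster /gstw/ — the longest permitted-onset suffix is /stw/; onset = /stw/, preceding coda = /g/.
So the parse is ble.foh.flog.stwatd.
The second /f/ is in the onset of syllable 3 (/flog/).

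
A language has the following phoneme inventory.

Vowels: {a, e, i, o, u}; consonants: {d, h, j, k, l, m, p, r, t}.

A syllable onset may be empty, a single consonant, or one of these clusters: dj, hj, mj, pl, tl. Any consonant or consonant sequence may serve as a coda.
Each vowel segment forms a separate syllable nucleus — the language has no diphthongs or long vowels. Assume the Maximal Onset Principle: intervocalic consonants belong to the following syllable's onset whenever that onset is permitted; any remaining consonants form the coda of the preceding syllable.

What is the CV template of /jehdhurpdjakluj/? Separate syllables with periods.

CVCC.CVCC.CCVC.CVC

Nuclei (vowels): e, u, a, u → 4 syllables.
/e…u/ gap (V1→V2): /hdh/ splits as /hd/ + /h/ (/h/ is the longest suffix that is a licit onset).
/u…a/ gap (V2→V3): /rpdj/ splits as /rp/ + /dj/ (/dj/ is the longest suffix that is a licit onset).
/a…u/ gap (V3→V4): cluster /kl/ — the longest permitted-onset suffix is /l/; onset = /l/, preceding coda = /k/.
So the parse is jehd.hurp.djak.luj.
Mapping each syllable to C/V: /jehd/ → CVCC, /hurp/ → CVCC, /djak/ → CCVC, /luj/ → CVC.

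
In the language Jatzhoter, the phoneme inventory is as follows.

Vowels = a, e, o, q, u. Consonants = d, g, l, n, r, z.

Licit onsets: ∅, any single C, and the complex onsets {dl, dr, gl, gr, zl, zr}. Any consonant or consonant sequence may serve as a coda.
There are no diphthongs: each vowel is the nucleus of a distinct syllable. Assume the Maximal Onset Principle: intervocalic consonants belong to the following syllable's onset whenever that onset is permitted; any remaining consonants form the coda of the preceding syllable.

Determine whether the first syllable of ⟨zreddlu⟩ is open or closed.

closed

Nuclei (vowels): e, u → 2 syllables.
V1 /e/ – V2 /u/: /ddl/; trying suffixes from longest down, /dl/ is the first permitted one, so coda /d/ | onset /dl/.
Syllabification: zred.dlu.
Syllable 1 is /zred/ with coda /d/, so it is closed.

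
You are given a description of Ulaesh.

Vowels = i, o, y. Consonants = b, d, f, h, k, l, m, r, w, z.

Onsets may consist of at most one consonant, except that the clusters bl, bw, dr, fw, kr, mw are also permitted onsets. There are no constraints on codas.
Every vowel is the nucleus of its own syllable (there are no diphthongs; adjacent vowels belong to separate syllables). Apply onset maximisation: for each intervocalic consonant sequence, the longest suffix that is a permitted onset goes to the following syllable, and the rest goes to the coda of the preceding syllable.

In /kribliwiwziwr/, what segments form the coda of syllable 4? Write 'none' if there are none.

The vowels are i, i, i, i — 4 nuclei, so 4 syllables.
/i…i/ gap (V1→V2): /bl/ is a licit onset in full, so it all attaches to the next syllable.
/i…i/ gap (V2→V3): /w/ → onset of the next syllable (single consonants are always licit onsets).
/i…i/ gap (V3→V4): /wz/ — longest licit onset from the right is /z/, leaving /w/ as coda.
Result: kri.bli.wiw.ziwr.
Syllable 4 is /ziwr/: onset /z/, nucleus /i/, coda /wr/.

wr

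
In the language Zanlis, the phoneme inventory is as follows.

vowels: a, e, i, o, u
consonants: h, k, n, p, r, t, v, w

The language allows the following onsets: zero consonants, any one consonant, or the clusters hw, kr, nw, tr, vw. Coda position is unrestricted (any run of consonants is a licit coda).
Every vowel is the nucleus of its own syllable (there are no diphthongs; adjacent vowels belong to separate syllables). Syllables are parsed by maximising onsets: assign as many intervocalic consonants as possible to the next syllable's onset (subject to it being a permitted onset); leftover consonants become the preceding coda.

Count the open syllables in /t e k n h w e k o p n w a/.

2

The vowels are e, e, o, a — 4 nuclei, so 4 syllables.
V1 /e/ – V2 /e/: cluster /knhw/ — the longest permitted-onset suffix is /hw/; onset = /hw/, preceding coda = /kn/.
V2 /e/ – V3 /o/: just /k/ — single C goes to the following onset.
V3 /o/ – V4 /a/: /pnw/; trying suffixes from longest down, /nw/ is the first permitted one, so coda /p/ | onset /nw/.
Syllabification: tekn.hwe.kop.nwa.
Classifying each syllable: /tekn/ (closed), /hwe/ (open), /kop/ (closed), /nwa/ (open).
Open syllables: 2.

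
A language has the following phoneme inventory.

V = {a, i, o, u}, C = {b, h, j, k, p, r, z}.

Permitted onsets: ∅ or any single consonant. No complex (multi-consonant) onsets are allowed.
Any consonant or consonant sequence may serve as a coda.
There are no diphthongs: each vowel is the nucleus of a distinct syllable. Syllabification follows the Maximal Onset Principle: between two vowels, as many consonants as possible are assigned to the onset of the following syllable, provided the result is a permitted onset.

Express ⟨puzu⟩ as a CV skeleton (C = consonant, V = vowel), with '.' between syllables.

CV.CV

The vowels are u, u — 2 nuclei, so 2 syllables.
Between /u/ (V1) and /u/ (V2): /z/ → onset of the next syllable (single consonants are always licit onsets).
Syllabification: pu.zu.
Mapping each syllable to C/V: /pu/ → CV, /zu/ → CV.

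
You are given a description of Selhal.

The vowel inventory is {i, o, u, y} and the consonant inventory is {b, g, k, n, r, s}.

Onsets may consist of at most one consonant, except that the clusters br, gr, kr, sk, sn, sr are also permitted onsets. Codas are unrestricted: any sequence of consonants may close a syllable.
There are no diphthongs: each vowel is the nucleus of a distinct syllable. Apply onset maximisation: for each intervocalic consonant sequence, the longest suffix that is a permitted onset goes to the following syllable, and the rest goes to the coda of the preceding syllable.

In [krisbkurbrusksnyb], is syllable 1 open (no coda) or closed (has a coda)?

closed

Nuclei (vowels): i, u, u, y → 4 syllables.
Between /i/ (V1) and /u/ (V2): cluster /sbk/ — the longest permitted-onset suffix is /k/; onset = /k/, preceding coda = /sb/.
Between /u/ (V2) and /u/ (V3): /rbr/; trying suffixes from longest down, /br/ is the first permitted one, so coda /r/ | onset /br/.
Between /u/ (V3) and /y/ (V4): /sksn/ — longest licit onset from the right is /sn/, leaving /sk/ as coda.
Result: krisb.kur.brusk.snyb.
Syllable 1 is /krisb/ with coda /sb/, so it is closed.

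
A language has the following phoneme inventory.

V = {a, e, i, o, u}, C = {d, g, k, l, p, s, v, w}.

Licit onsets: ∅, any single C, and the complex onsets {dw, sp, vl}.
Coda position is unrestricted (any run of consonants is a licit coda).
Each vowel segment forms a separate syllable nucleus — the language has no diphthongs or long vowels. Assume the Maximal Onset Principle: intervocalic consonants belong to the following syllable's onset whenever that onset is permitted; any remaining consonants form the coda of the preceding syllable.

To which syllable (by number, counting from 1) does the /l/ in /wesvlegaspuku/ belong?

2

Vowels present: e, e, a, u, u; each is a nucleus, giving 5 syllables.
Between /e/ (V1) and /e/ (V2): /svl/; trying suffixes from longest down, /vl/ is the first permitted one, so coda /s/ | onset /vl/.
Between /e/ (V2) and /a/ (V3): just /g/ — single C goes to the following onset.
Between /a/ (V3) and /u/ (V4): /sp/ — entire cluster is a permitted onset → onset /sp/, coda ∅.
Between /u/ (V4) and /u/ (V5): just /k/ — single C goes to the following onset.
Result: wes.vle.ga.spu.ku.
The /l/ is in the onset of syllable 2 (/vle/).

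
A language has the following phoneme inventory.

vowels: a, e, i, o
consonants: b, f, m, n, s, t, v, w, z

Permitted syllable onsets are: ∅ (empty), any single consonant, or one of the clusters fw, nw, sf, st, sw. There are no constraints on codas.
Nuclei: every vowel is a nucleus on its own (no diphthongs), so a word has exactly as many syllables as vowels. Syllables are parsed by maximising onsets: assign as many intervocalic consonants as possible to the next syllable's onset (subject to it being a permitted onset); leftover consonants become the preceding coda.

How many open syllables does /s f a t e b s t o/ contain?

2

Nuclei (vowels): a, e, o → 3 syllables.
/a…e/ gap (V1→V2): just /t/ — single C goes to the following onset.
/e…o/ gap (V2→V3): cluster /bst/ — the longest permitted-onset suffix is /st/; onset = /st/, preceding coda = /b/.
Result: sfa.teb.sto.
Classifying each syllable: /sfa/ (open), /teb/ (closed), /sto/ (open).
Open syllables: 2.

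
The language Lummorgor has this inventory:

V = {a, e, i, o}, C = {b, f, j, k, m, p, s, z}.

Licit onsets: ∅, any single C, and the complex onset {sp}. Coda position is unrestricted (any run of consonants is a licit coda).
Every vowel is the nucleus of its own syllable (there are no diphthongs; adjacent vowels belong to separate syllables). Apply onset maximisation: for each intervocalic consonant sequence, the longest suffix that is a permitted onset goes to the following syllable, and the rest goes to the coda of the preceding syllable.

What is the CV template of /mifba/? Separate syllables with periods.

CVC.CV

The vowels are i, a — 2 nuclei, so 2 syllables.
σ1/σ2 boundary: /fb/; trying suffixes from longest down, /b/ is the first permitted one, so coda /f/ | onset /b/.
Putting it together: mif.ba.
Mapping each syllable to C/V: /mif/ → CVC, /ba/ → CV.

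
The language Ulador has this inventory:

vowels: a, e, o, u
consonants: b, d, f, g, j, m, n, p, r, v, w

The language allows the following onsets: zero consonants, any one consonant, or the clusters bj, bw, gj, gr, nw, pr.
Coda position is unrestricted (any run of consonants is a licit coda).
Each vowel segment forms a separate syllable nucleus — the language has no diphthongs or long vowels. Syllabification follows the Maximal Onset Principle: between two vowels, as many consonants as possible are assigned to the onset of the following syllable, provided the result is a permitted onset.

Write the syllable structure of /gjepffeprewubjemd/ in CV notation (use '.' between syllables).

The vowels are e, e, e, u, e — 5 nuclei, so 5 syllables.
V1 /e/ – V2 /e/: /pff/ — longest licit onset from the right is /f/, leaving /pf/ as coda.
V2 /e/ – V3 /e/: /pr/ — entire cluster is a permitted onset → onset /pr/, coda ∅.
V3 /e/ – V4 /u/: /w/ is a single consonant, so it becomes the next onset.
V4 /u/ – V5 /e/: cluster /bj/ — /bj/ is itself a permitted onset, so the whole cluster goes right; preceding coda = ∅.
Syllabification: gjepf.fe.pre.wu.bjemd.
Mapping each syllable to C/V: /gjepf/ → CCVCC, /fe/ → CV, /pre/ → CCV, /wu/ → CV, /bjemd/ → CCVCC.

CCVCC.CV.CCV.CV.CCVCC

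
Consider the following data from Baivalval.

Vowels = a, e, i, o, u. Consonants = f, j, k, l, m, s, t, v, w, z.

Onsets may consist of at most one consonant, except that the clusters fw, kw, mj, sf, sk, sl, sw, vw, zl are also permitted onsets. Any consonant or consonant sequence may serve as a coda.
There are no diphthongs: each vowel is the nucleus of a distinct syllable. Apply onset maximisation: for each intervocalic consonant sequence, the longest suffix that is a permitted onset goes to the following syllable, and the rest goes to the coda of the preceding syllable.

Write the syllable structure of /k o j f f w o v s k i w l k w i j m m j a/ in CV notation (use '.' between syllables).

Nuclei (vowels): o, o, i, i, a → 5 syllables.
σ1/σ2 boundary: /jffw/ — longest licit onset from the right is /fw/, leaving /jf/ as coda.
σ2/σ3 boundary: /vsk/ — longest licit onset from the right is /sk/, leaving /v/ as coda.
σ3/σ4 boundary: /wlkw/ splits as /wl/ + /kw/ (/kw/ is the longest suffix that is a licit onset).
σ4/σ5 boundary: cluster /jmmj/ — the longest permitted-onset suffix is /mj/; onset = /mj/, preceding coda = /jm/.
Result: kojf.fwov.skiwl.kwijm.mja.
Mapping each syllable to C/V: /kojf/ → CVCC, /fwov/ → CCVC, /skiwl/ → CCVCC, /kwijm/ → CCVCC, /mja/ → CCV.

CVCC.CCVC.CCVCC.CCVCC.CCV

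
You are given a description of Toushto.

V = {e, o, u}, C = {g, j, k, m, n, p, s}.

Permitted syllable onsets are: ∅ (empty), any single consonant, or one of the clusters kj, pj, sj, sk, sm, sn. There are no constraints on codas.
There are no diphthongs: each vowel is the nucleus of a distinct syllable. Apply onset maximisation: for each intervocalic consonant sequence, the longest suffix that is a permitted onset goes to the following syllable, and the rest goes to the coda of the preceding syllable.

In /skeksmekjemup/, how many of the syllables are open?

Nuclei (vowels): e, e, e, u → 4 syllables.
V1 /e/ – V2 /e/: /ksm/ splits as /k/ + /sm/ (/sm/ is the longest suffix that is a licit onset).
V2 /e/ – V3 /e/: /kj/ — entire cluster is a permitted onset → onset /kj/, coda ∅.
V3 /e/ – V4 /u/: /m/ is a single consonant, so it becomes the next onset.
Syllabification: skek.sme.kje.mup.
Classifying each syllable: /skek/ (closed), /sme/ (open), /kje/ (open), /mup/ (closed).
Open syllables: 2.

2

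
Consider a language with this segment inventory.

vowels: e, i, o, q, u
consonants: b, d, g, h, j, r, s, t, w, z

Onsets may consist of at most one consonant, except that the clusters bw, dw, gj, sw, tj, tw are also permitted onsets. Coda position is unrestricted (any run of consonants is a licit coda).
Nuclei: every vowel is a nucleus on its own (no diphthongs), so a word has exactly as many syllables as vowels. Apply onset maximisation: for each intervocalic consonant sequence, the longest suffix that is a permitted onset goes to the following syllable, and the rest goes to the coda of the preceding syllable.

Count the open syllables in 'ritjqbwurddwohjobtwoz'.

2

Nuclei (vowels): i, q, u, o, o, o → 6 syllables.
/i…q/ gap (V1→V2): /tj/ is a licit onset in full, so it all attaches to the next syllable.
/q…u/ gap (V2→V3): /bw/ is a licit onset in full, so it all attaches to the next syllable.
/u…o/ gap (V3→V4): /rddw/ splits as /rd/ + /dw/ (/dw/ is the longest suffix that is a licit onset).
/o…o/ gap (V4→V5): /hj/ — longest licit onset from the right is /j/, leaving /h/ as coda.
/o…o/ gap (V5→V6): /btw/; trying suffixes from longest down, /tw/ is the first permitted one, so coda /b/ | onset /tw/.
Result: ri.tjq.bwurd.dwoh.job.twoz.
Classifying each syllable: /ri/ (open), /tjq/ (open), /bwurd/ (closed), /dwoh/ (closed), /job/ (closed), /twoz/ (closed).
Open syllables: 2.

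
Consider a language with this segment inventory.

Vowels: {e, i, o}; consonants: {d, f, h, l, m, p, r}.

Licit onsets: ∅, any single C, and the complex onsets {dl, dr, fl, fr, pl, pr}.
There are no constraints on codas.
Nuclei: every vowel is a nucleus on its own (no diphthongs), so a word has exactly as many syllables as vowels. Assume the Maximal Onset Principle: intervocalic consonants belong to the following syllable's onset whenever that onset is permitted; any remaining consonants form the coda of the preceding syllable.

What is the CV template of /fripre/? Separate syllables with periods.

The vowels are i, e — 2 nuclei, so 2 syllables.
σ1/σ2 boundary: cluster /pr/ — /pr/ is itself a permitted onset, so the whole cluster goes right; preceding coda = ∅.
Putting it together: fri.pre.
Mapping each syllable to C/V: /fri/ → CCV, /pre/ → CCV.

CCV.CCV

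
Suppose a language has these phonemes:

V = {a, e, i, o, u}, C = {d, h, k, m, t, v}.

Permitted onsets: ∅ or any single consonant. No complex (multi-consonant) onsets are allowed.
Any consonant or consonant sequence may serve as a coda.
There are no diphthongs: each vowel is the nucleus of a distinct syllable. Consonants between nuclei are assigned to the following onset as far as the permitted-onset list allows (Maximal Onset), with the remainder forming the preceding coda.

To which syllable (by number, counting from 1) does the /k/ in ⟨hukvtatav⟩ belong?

1

Vowels present: u, a, a; each is a nucleus, giving 3 syllables.
/u…a/ gap (V1→V2): /kvt/ — longest licit onset from the right is /t/, leaving /kv/ as coda.
/a…a/ gap (V2→V3): /t/ is a single consonant, so it becomes the next onset.
Syllabification: hukv.ta.tav.
The /k/ is in the coda of syllable 1 (/hukv/).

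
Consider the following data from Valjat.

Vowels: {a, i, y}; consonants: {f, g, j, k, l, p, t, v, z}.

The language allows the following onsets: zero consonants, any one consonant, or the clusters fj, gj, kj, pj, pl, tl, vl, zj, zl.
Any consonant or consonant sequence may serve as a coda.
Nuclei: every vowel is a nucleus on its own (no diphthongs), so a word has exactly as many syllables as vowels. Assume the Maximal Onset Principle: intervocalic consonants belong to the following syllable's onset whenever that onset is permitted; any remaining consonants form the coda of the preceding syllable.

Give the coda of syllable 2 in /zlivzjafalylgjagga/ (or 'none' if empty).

none

The vowels are i, a, a, y, a, a — 6 nuclei, so 6 syllables.
/i…a/ gap (V1→V2): cluster /vzj/ — the longest permitted-onset suffix is /zj/; onset = /zj/, preceding coda = /v/.
/a…a/ gap (V2→V3): just /f/ — single C goes to the following onset.
/a…y/ gap (V3→V4): just /l/ — single C goes to the following onset.
/y…a/ gap (V4→V5): /lgj/; trying suffixes from longest down, /gj/ is the first permitted one, so coda /l/ | onset /gj/.
/a…a/ gap (V5→V6): /gg/ splits as /g/ + /g/ (/g/ is the longest suffix that is a licit onset).
Syllabification: zliv.zja.fa.lyl.gjag.ga.
Syllable 2 is /zja/: onset /zj/, nucleus /a/, coda ∅.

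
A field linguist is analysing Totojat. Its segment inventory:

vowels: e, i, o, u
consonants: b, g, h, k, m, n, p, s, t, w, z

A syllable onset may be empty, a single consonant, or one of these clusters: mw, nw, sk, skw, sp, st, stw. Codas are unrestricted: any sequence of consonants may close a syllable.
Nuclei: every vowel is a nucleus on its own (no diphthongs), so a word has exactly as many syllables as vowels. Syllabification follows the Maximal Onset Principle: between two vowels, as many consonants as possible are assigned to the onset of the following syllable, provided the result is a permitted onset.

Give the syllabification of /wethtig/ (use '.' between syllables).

Vowels present: e, i; each is a nucleus, giving 2 syllables.
/e…i/ gap (V1→V2): /tht/ — longest licit onset from the right is /t/, leaving /th/ as coda.

weth.tig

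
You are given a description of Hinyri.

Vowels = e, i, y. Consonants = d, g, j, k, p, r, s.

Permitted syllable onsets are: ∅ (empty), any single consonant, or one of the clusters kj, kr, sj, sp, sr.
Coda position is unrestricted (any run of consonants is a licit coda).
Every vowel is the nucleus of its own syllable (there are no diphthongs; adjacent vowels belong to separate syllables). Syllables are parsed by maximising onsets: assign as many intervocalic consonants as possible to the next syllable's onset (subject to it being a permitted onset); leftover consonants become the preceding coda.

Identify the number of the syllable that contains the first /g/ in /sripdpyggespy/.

2

Nuclei (vowels): i, y, e, y → 4 syllables.
Between /i/ (V1) and /y/ (V2): cluster /pdp/ — the longest permitted-onset suffix is /p/; onset = /p/, preceding coda = /pd/.
Between /y/ (V2) and /e/ (V3): /gg/ — longest licit onset from the right is /g/, leaving /g/ as coda.
Between /e/ (V3) and /y/ (V4): cluster /sp/ — /sp/ is itself a permitted onset, so the whole cluster goes right; preceding coda = ∅.
Result: sripd.pyg.ge.spy.
The first /g/ is in the coda of syllable 2 (/pyg/).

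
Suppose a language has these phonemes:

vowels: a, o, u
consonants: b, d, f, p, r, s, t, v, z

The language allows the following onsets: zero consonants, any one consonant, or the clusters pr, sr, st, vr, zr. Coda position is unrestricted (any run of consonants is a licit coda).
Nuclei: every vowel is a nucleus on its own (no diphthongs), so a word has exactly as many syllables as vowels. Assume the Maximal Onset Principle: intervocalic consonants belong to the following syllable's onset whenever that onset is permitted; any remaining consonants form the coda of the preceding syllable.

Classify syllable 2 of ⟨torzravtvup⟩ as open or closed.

closed

The vowels are o, a, u — 3 nuclei, so 3 syllables.
σ1/σ2 boundary: /rzr/ splits as /r/ + /zr/ (/zr/ is the longest suffix that is a licit onset).
σ2/σ3 boundary: /vtv/ splits as /vt/ + /v/ (/v/ is the longest suffix that is a licit onset).
Result: tor.zravt.vup.
Syllable 2 is /zravt/ with coda /vt/, so it is closed.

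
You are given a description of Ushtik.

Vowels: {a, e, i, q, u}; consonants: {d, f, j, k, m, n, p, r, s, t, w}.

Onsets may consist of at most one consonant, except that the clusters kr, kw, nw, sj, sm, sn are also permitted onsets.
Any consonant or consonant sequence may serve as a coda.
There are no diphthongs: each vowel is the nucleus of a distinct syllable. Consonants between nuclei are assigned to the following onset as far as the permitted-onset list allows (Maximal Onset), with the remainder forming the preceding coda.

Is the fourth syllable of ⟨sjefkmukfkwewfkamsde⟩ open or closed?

closed

Nuclei (vowels): e, u, e, a, e → 5 syllables.
/e…u/ gap (V1→V2): /fkm/ splits as /fk/ + /m/ (/m/ is the longest suffix that is a licit onset).
/u…e/ gap (V2→V3): /kfkw/ splits as /kf/ + /kw/ (/kw/ is the longest suffix that is a licit onset).
/e…a/ gap (V3→V4): /wfk/ — longest licit onset from the right is /k/, leaving /wf/ as coda.
/a…e/ gap (V4→V5): cluster /msd/ — the longest permitted-onset suffix is /d/; onset = /d/, preceding coda = /ms/.
Result: sjefk.mukf.kwewf.kams.de.
Syllable 4 is /kams/ with coda /ms/, so it is closed.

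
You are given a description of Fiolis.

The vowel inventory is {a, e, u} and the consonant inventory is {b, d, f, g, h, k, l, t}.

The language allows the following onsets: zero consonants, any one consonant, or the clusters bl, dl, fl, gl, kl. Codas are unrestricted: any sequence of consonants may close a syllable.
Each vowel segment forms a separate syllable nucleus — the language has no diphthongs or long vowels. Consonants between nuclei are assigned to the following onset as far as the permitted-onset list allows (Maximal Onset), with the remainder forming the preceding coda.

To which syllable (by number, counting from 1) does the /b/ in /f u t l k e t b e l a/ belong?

Vowels present: u, e, e, a; each is a nucleus, giving 4 syllables.
V1 /u/ – V2 /e/: /tlk/; trying suffixes from longest down, /k/ is the first permitted one, so coda /tl/ | onset /k/.
V2 /e/ – V3 /e/: /tb/ — longest licit onset from the right is /b/, leaving /t/ as coda.
V3 /e/ – V4 /a/: /l/ → onset of the next syllable (single consonants are always licit onsets).
Result: futl.ket.be.la.
The /b/ is in the onset of syllable 3 (/be/).

3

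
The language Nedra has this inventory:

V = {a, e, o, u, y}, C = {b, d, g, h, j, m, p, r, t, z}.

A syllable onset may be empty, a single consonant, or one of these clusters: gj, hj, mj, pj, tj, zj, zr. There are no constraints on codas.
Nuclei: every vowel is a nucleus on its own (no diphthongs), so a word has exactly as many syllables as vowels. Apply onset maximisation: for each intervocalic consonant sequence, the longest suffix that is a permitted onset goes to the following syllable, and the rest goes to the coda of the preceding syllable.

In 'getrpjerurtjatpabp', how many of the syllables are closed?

Nuclei (vowels): e, e, u, a, a → 5 syllables.
σ1/σ2 boundary: /trpj/ — longest licit onset from the right is /pj/, leaving /tr/ as coda.
σ2/σ3 boundary: just /r/ — single C goes to the following onset.
σ3/σ4 boundary: /rtj/ splits as /r/ + /tj/ (/tj/ is the longest suffix that is a licit onset).
σ4/σ5 boundary: cluster /tp/ — the longest permitted-onset suffix is /p/; onset = /p/, preceding coda = /t/.
Result: getr.pje.rur.tjat.pabp.
Classifying each syllable: /getr/ (closed), /pje/ (open), /rur/ (closed), /tjat/ (closed), /pabp/ (closed).
Closed syllables: 4.

4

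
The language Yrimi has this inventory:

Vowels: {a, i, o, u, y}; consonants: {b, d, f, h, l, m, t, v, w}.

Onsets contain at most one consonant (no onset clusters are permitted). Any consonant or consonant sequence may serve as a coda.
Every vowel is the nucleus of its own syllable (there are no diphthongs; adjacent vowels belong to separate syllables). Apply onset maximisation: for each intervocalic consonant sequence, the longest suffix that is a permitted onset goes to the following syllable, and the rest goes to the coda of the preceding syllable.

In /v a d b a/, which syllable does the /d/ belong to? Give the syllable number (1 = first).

1

Nuclei (vowels): a, a → 2 syllables.
/a…a/ gap (V1→V2): /db/ — longest licit onset from the right is /b/, leaving /d/ as coda.
Syllabification: vad.ba.
The /d/ is in the coda of syllable 1 (/vad/).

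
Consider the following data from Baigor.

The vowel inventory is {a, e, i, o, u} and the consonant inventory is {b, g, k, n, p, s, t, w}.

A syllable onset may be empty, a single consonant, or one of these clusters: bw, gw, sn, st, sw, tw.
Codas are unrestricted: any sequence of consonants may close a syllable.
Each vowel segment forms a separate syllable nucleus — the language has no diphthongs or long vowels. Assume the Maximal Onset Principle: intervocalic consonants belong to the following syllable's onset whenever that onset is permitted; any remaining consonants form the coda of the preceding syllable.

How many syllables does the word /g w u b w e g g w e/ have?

Nuclei (vowels): u, e, e → 3 syllables.

3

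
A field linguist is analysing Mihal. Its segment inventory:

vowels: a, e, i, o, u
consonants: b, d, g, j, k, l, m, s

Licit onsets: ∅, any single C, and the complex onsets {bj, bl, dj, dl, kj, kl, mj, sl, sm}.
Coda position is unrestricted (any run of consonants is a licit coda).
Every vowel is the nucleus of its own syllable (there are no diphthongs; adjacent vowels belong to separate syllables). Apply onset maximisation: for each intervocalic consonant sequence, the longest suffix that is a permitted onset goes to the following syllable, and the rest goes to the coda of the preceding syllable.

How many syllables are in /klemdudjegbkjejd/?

The vowels are e, u, e, e — 4 nuclei, so 4 syllables.

4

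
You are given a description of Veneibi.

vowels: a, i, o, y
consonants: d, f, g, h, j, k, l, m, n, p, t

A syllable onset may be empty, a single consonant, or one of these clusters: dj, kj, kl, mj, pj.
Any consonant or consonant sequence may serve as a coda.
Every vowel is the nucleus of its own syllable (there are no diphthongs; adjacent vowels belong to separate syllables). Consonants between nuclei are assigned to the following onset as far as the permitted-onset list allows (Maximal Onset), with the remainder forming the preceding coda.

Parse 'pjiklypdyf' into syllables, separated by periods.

pji.klyp.dyf

The vowels are i, y, y — 3 nuclei, so 3 syllables.
V1 /i/ – V2 /y/: /kl/ is a licit onset in full, so it all attaches to the next syllable.
V2 /y/ – V3 /y/: /pd/; trying suffixes from longest down, /d/ is the first permitted one, so coda /p/ | onset /d/.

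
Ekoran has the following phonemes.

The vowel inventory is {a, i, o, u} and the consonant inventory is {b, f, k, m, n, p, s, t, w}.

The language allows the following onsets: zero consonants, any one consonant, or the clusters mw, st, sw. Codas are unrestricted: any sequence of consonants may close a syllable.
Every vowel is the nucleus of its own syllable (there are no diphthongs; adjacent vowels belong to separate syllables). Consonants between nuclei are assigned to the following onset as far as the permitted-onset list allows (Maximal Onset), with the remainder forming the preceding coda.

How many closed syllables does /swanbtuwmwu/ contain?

2

Nuclei (vowels): a, u, u → 3 syllables.
σ1/σ2 boundary: /nbt/; trying suffixes from longest down, /t/ is the first permitted one, so coda /nb/ | onset /t/.
σ2/σ3 boundary: /wmw/ splits as /w/ + /mw/ (/mw/ is the longest suffix that is a licit onset).
Putting it together: swanb.tuw.mwu.
Classifying each syllable: /swanb/ (closed), /tuw/ (closed), /mwu/ (open).
Closed syllables: 2.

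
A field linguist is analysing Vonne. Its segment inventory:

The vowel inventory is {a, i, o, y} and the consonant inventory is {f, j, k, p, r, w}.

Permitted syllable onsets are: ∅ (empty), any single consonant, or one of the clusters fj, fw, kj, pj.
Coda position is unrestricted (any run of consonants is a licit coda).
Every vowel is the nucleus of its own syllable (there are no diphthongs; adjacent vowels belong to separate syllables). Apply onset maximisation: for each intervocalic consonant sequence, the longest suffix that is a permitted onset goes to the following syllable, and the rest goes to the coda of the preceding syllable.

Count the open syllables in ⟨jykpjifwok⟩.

1

Nuclei (vowels): y, i, o → 3 syllables.
σ1/σ2 boundary: /kpj/; trying suffixes from longest down, /pj/ is the first permitted one, so coda /k/ | onset /pj/.
σ2/σ3 boundary: /fw/ is a licit onset in full, so it all attaches to the next syllable.
Putting it together: jyk.pji.fwok.
Classifying each syllable: /jyk/ (closed), /pji/ (open), /fwok/ (closed).
Open syllables: 1.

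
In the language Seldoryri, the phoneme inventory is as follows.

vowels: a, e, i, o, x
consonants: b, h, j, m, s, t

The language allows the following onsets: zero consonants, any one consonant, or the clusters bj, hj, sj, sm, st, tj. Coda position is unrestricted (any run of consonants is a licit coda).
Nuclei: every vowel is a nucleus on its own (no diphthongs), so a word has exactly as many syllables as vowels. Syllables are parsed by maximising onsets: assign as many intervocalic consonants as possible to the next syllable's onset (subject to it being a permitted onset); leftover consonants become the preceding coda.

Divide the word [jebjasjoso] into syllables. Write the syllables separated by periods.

je.bja.sjo.so

Vowels present: e, a, o, o; each is a nucleus, giving 4 syllables.
σ1/σ2 boundary: cluster /bj/ — /bj/ is itself a permitted onset, so the whole cluster goes right; preceding coda = ∅.
σ2/σ3 boundary: cluster /sj/ — /sj/ is itself a permitted onset, so the whole cluster goes right; preceding coda = ∅.
σ3/σ4 boundary: /s/ → onset of the next syllable (single consonants are always licit onsets).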